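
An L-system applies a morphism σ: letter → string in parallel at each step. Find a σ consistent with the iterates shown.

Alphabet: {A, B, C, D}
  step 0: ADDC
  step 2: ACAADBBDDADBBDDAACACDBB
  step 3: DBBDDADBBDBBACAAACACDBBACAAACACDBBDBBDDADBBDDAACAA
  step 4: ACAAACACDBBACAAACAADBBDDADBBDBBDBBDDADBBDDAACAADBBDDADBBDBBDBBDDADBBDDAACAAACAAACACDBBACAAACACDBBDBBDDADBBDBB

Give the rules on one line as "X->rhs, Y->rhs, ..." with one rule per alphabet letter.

A->DBB, B->A, C->DDA, D->AC

  step 3 ⇒ step 4: DBBDDADBBDBBACAAACACDBBACAAACACDBBDBBDDADBBDDAACAA ⇒ AC·A·A·AC·AC·DBB·AC·A·A·AC·A·A·DBB·DDA·DBB·DBB·DBB·DDA·DBB·DDA·AC·A·A·DBB·DDA·DBB·DBB·DBB·DDA·DBB·DDA·AC·A·A·AC·A·A·AC·AC·DBB·AC·A·A·AC·AC·DBB·DBB·DDA·DBB·DBB
    A ↦ DBB
    B ↦ A
    C ↦ DDA
    D ↦ AC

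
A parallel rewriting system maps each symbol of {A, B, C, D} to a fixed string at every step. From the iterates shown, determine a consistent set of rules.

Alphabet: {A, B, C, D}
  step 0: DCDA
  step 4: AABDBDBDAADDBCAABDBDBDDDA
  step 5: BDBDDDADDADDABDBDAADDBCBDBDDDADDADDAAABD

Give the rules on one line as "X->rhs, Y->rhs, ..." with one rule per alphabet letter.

A->BD, B->DD, C->BC, D->A

  step 4 ⇒ step 5: AABDBDBDAADDBCAABDBDBDDDA ⇒ BD·BD·DD·A·DD·A·DD·A·BD·BD·A·A·DD·BC·BD·BD·DD·A·DD·A·DD·A·A·A·BD
    A ↦ BD
    B ↦ DD
    C ↦ BC
    D ↦ A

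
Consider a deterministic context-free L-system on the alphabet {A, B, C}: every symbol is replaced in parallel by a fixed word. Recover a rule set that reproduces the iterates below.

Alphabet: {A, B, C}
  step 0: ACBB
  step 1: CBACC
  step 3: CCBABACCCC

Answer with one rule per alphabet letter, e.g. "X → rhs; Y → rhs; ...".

A->C, B->C, C->BA

  step 0 ⇒ step 1: ACBB ⇒ C·BA·C·C
    A ↦ C
    B ↦ C
    C ↦ BA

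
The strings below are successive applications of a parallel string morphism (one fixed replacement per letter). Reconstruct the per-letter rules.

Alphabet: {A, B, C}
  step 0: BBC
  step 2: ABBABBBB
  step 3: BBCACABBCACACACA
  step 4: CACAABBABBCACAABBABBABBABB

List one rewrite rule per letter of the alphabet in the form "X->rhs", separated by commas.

A->BB, B->CA, C->A

  step 3 ⇒ step 4: BBCACABBCACACACA ⇒ CA·CA·A·BB·A·BB·CA·CA·A·BB·A·BB·A·BB·A·BB
    A ↦ BB
    B ↦ CA
    C ↦ A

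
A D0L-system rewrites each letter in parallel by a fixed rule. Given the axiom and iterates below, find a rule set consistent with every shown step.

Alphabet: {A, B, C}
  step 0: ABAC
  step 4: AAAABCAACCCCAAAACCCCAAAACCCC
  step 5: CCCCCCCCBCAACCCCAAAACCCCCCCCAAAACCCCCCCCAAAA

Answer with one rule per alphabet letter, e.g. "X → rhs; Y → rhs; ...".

  step 4 ⇒ step 5: AAAABCAACCCCAAAACCCCAAAACCCC ⇒ CC·CC·CC·CC·BCA·A·CC·CC·A·A·A·A·CC·CC·CC·CC·A·A·A·A·CC·CC·CC·CC·A·A·A·A
    A ↦ CC
    B ↦ BCA
    C ↦ A

A->CC, B->BCA, C->A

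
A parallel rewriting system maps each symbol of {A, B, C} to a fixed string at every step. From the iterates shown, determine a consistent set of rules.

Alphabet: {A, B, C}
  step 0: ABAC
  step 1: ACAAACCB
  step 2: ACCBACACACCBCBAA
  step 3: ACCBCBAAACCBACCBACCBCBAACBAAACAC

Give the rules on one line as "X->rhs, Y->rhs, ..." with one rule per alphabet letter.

  step 2 ⇒ step 3: ACCBACACACCBCBAA ⇒ AC·CB·CB·AA·AC·CB·AC·CB·AC·CB·CB·AA·CB·AA·AC·AC
    A ↦ AC
    B ↦ AA
    C ↦ CB

A->AC, B->AA, C->CB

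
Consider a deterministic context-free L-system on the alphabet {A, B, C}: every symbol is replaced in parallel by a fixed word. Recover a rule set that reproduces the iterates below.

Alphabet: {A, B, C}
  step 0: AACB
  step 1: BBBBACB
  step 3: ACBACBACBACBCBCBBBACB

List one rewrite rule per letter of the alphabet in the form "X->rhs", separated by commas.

  step 0 ⇒ step 1: AACB ⇒ BB·BB·A·CB
    A ↦ BB
    B ↦ CB
    C ↦ A

A->BB, B->CB, C->A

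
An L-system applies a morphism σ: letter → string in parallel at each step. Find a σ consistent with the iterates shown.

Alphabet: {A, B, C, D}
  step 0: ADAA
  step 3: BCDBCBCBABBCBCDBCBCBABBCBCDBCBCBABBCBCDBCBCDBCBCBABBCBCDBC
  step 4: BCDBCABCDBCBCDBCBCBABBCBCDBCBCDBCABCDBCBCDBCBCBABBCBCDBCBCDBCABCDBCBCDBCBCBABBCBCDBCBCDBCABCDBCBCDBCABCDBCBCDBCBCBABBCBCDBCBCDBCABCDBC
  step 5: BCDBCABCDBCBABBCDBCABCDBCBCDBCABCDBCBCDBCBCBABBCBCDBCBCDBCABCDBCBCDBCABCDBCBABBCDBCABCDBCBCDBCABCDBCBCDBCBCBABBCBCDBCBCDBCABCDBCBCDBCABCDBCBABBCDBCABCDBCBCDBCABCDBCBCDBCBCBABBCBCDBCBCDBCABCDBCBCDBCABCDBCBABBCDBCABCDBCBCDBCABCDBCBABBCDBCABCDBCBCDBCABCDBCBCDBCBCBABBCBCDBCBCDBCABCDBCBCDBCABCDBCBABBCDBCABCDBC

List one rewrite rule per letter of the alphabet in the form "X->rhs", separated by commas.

A->BAB, B->BC, C->DBC, D->A

  step 4 ⇒ step 5: BCDBCABCDBCBCDBCBCBABBCBCDBCBCDBCABCDBCBCDBCBCBABBCBCDBCBCDBCABCDBCBCDBCBCBABBCBCDBCBCDBCABCDBCBCDBCABCDBCBCDBCBCBABBCBCDBCBCDBCABCDBC ⇒ BC·DBC·A·BC·DBC·BAB·BC·DBC·A·BC·DBC·BC·DBC·A·BC·DBC·BC·DBC·BC·BAB·BC·BC·DBC·BC·DBC·A·BC·DBC·BC·DBC·A·BC·DBC·BAB·BC·DBC·A·BC·DBC·BC·DBC·A·BC·DBC·BC·DBC·BC·BAB·BC·BC·DBC·BC·DBC·A·BC·DBC·BC·DBC·A·BC·DBC·BAB·BC·DBC·A·BC·DBC·BC·DBC·A·BC·DBC·BC·DBC·BC·BAB·BC·BC·DBC·BC·DBC·A·BC·DBC·BC·DBC·A·BC·DBC·BAB·BC·DBC·A·BC·DBC·BC·DBC·A·BC·DBC·BAB·BC·DBC·A·BC·DBC·BC·DBC·A·BC·DBC·BC·DBC·BC·BAB·BC·BC·DBC·BC·DBC·A·BC·DBC·BC·DBC·A·BC·DBC·BAB·BC·DBC·A·BC·DBC
    A ↦ BAB
    B ↦ BC
    C ↦ DBC
    D ↦ A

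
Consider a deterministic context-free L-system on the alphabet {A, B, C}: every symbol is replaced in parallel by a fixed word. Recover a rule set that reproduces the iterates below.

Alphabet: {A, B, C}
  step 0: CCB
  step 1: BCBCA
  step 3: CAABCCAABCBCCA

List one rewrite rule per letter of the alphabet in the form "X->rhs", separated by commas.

A->CA, B->A, C->BC

  step 0 ⇒ step 1: CCB ⇒ BC·BC·A
    B ↦ A
    C ↦ BC
    A ↦ CA  (constrained at step 1)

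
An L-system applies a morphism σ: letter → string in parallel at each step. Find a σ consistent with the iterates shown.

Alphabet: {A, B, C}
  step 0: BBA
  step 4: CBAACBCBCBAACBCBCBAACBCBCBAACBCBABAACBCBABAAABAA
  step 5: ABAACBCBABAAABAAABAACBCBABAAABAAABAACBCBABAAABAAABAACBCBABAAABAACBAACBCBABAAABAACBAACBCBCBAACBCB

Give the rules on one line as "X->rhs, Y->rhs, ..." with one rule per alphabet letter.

A->CB, B->AA, C->AB

  step 4 ⇒ step 5: CBAACBCBCBAACBCBCBAACBCBCBAACBCBABAACBCBABAAABAA ⇒ AB·AA·CB·CB·AB·AA·AB·AA·AB·AA·CB·CB·AB·AA·AB·AA·AB·AA·CB·CB·AB·AA·AB·AA·AB·AA·CB·CB·AB·AA·AB·AA·CB·AA·CB·CB·AB·AA·AB·AA·CB·AA·CB·CB·CB·AA·CB·CB
    A ↦ CB
    B ↦ AA
    C ↦ AB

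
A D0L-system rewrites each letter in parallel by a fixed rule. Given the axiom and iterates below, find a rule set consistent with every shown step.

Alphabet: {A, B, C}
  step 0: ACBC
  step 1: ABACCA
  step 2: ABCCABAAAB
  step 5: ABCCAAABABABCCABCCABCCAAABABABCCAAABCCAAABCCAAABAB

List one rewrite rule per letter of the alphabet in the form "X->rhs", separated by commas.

  step 1 ⇒ step 2: ABACCA ⇒ AB·CC·AB·A·A·AB
    A ↦ AB
    B ↦ CC
    C ↦ A

A->AB, B->CC, C->A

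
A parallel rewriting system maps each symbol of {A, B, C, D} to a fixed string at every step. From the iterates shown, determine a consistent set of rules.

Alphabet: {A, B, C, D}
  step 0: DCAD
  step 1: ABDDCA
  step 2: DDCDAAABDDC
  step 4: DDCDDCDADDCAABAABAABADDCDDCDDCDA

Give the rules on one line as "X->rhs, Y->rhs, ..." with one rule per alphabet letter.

  step 1 ⇒ step 2: ABDDCA ⇒ DDC·DA·A·A·B·DDC
    A ↦ DDC
    B ↦ DA
    C ↦ B
    D ↦ A

A->DDC, B->DA, C->B, D->A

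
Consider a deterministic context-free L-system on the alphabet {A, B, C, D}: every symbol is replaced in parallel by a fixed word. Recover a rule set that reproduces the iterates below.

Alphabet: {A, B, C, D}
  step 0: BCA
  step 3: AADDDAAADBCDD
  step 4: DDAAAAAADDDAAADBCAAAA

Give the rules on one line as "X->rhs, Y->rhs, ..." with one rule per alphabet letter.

A->D, B->AD, C->BC, D->AA

  step 3 ⇒ step 4: AADDDAAADBCDD ⇒ D·D·AA·AA·AA·D·D·D·AA·AD·BC·AA·AA
    A ↦ D
    B ↦ AD
    C ↦ BC
    D ↦ AA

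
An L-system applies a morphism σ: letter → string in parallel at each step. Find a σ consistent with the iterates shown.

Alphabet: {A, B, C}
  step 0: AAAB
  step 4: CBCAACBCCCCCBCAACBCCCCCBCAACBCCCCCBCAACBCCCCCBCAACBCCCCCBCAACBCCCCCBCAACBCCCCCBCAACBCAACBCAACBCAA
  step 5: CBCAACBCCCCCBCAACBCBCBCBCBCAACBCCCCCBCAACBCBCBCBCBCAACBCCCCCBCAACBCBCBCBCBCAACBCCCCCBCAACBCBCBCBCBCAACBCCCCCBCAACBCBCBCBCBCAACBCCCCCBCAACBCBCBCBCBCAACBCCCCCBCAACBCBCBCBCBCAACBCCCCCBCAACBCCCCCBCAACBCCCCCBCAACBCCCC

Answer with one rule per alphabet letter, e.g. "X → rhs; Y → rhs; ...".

  step 4 ⇒ step 5: CBCAACBCCCCCBCAACBCCCCCBCAACBCCCCCBCAACBCCCCCBCAACBCCCCCBCAACBCCCCCBCAACBCCCCCBCAACBCAACBCAACBCAA ⇒ CB·CAA·CB·CC·CC·CB·CAA·CB·CB·CB·CB·CB·CAA·CB·CC·CC·CB·CAA·CB·CB·CB·CB·CB·CAA·CB·CC·CC·CB·CAA·CB·CB·CB·CB·CB·CAA·CB·CC·CC·CB·CAA·CB·CB·CB·CB·CB·CAA·CB·CC·CC·CB·CAA·CB·CB·CB·CB·CB·CAA·CB·CC·CC·CB·CAA·CB·CB·CB·CB·CB·CAA·CB·CC·CC·CB·CAA·CB·CB·CB·CB·CB·CAA·CB·CC·CC·CB·CAA·CB·CC·CC·CB·CAA·CB·CC·CC·CB·CAA·CB·CC·CC
    A ↦ CC
    B ↦ CAA
    C ↦ CB

A->CC, B->CAA, C->CB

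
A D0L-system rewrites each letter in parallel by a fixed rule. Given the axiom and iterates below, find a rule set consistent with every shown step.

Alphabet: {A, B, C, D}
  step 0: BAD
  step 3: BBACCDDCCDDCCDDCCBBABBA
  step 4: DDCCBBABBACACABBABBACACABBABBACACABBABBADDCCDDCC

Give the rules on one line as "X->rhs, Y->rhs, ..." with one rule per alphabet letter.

  step 3 ⇒ step 4: BBACCDDCCDDCCDDCCBBABBA ⇒ D·D·CC·BBA·BBA·CA·CA·BBA·BBA·CA·CA·BBA·BBA·CA·CA·BBA·BBA·D·D·CC·D·D·CC
    A ↦ CC
    B ↦ D
    C ↦ BBA
    D ↦ CA

A->CC, B->D, C->BBA, D->CA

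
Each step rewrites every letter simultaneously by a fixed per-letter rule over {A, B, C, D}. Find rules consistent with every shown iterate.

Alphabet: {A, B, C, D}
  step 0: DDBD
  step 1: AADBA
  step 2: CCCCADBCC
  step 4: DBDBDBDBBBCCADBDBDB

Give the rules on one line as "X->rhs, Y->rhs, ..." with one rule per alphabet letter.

A->CC, B->DB, C->B, D->A

  step 1 ⇒ step 2: AADBA ⇒ CC·CC·A·DB·CC
    A ↦ CC
    B ↦ DB
    D ↦ A
    C ↦ B  (constrained at step 2)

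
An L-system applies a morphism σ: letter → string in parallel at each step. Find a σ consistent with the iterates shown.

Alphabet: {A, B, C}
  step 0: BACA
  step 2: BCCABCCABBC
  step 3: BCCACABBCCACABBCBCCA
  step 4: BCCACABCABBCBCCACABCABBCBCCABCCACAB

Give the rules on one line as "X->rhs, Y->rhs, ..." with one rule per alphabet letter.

A->B, B->BC, C->CA

  step 3 ⇒ step 4: BCCACABBCCACABBCBCCA ⇒ BC·CA·CA·B·CA·B·BC·BC·CA·CA·B·CA·B·BC·BC·CA·BC·CA·CA·B
    A ↦ B
    B ↦ BC
    C ↦ CA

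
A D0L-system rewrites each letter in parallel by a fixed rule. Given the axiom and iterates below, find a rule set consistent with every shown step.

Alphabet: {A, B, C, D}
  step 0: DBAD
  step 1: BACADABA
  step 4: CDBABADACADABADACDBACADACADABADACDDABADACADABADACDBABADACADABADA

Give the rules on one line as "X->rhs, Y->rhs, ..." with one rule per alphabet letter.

  step 0 ⇒ step 1: DBAD ⇒ BA·CA·DA·BA
    A ↦ DA
    B ↦ CA
    D ↦ BA
    C ↦ CD  (constrained at step 1)

A->DA, B->CA, C->CD, D->BA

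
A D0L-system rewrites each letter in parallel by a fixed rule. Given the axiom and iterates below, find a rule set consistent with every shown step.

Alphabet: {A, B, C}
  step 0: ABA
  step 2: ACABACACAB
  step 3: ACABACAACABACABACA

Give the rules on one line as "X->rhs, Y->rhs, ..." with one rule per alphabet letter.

  step 2 ⇒ step 3: ACABACACAB ⇒ AC·AB·AC·A·AC·AB·AC·AB·AC·A
    A ↦ AC
    B ↦ A
    C ↦ AB

A->AC, B->A, C->AB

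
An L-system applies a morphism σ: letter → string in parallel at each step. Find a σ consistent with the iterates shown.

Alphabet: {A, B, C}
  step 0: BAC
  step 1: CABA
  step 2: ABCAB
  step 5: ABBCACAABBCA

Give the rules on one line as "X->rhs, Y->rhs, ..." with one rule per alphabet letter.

  step 1 ⇒ step 2: CABA ⇒ A·B·CA·B
    A ↦ B
    B ↦ CA
    C ↦ A

A->B, B->CA, C->A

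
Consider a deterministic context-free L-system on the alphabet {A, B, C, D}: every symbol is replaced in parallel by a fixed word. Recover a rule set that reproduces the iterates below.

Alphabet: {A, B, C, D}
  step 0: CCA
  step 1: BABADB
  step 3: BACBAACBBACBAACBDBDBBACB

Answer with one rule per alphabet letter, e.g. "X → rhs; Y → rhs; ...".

  step 0 ⇒ step 1: CCA ⇒ BA·BA·DB
    A ↦ DB
    C ↦ BA
    B ↦ CB  (constrained at step 1)
    D ↦ AA  (constrained at step 1)

A->DB, B->CB, C->BA, D->AA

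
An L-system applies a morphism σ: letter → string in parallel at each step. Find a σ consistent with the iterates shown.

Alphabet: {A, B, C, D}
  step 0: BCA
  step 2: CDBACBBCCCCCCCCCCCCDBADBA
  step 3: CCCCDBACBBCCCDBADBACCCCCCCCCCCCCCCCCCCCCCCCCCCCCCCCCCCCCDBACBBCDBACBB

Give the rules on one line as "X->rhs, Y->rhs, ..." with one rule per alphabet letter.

A->CBB, B->DBA, C->CCC, D->C

  step 2 ⇒ step 3: CDBACBBCCCCCCCCCCCCDBADBA ⇒ CCC·C·DBA·CBB·CCC·DBA·DBA·CCC·CCC·CCC·CCC·CCC·CCC·CCC·CCC·CCC·CCC·CCC·CCC·C·DBA·CBB·C·DBA·CBB
    A ↦ CBB
    B ↦ DBA
    C ↦ CCC
    D ↦ C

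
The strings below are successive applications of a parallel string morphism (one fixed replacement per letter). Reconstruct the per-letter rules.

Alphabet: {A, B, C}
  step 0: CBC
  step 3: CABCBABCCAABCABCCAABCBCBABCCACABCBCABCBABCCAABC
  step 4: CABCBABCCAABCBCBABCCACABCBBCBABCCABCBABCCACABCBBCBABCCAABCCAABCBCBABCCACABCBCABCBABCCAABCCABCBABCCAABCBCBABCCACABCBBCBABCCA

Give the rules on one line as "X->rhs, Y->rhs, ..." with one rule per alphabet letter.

A->BCB, B->ABC, C->CA

  step 3 ⇒ step 4: CABCBABCCAABCABCCAABCBCBABCCACABCBCABCBABCCAABC ⇒ CA·BCB·ABC·CA·ABC·BCB·ABC·CA·CA·BCB·BCB·ABC·CA·BCB·ABC·CA·CA·BCB·BCB·ABC·CA·ABC·CA·ABC·BCB·ABC·CA·CA·BCB·CA·BCB·ABC·CA·ABC·CA·BCB·ABC·CA·ABC·BCB·ABC·CA·CA·BCB·BCB·ABC·CA
    A ↦ BCB
    B ↦ ABC
    C ↦ CA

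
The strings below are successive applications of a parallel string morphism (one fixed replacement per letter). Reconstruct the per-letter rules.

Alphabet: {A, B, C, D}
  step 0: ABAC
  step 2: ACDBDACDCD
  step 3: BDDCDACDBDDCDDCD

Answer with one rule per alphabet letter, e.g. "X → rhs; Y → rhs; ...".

A->BD, B->A, C->D, D->CD

  step 2 ⇒ step 3: ACDBDACDCD ⇒ BD·D·CD·A·CD·BD·D·CD·D·CD
    A ↦ BD
    B ↦ A
    C ↦ D
    D ↦ CD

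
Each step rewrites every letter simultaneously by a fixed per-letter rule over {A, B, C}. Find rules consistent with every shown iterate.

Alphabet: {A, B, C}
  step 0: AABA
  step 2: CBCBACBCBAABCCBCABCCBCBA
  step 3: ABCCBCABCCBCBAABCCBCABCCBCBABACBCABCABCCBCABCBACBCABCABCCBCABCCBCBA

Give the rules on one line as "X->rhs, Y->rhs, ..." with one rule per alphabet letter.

A->BA, B->CBC, C->ABC

  step 2 ⇒ step 3: CBCBACBCBAABCCBCABCCBCBA ⇒ ABC·CBC·ABC·CBC·BA·ABC·CBC·ABC·CBC·BA·BA·CBC·ABC·ABC·CBC·ABC·BA·CBC·ABC·ABC·CBC·ABC·CBC·BA
    A ↦ BA
    B ↦ CBC
    C ↦ ABC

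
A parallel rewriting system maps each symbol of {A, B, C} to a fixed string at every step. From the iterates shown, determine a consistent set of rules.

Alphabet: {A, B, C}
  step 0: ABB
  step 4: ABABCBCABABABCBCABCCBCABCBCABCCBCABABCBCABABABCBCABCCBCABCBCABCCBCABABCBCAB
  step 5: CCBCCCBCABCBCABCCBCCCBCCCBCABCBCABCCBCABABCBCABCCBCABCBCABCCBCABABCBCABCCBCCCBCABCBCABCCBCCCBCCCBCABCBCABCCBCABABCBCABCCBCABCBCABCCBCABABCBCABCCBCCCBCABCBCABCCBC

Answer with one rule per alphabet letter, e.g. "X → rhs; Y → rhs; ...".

  step 4 ⇒ step 5: ABABCBCABABABCBCABCCBCABCBCABCCBCABABCBCABABABCBCABCCBCABCBCABCCBCABABCBCAB ⇒ C·CBC·C·CBC·AB·CBC·AB·C·CBC·C·CBC·C·CBC·AB·CBC·AB·C·CBC·AB·AB·CBC·AB·C·CBC·AB·CBC·AB·C·CBC·AB·AB·CBC·AB·C·CBC·C·CBC·AB·CBC·AB·C·CBC·C·CBC·C·CBC·AB·CBC·AB·C·CBC·AB·AB·CBC·AB·C·CBC·AB·CBC·AB·C·CBC·AB·AB·CBC·AB·C·CBC·C·CBC·AB·CBC·AB·C·CBC
    A ↦ C
    B ↦ CBC
    C ↦ AB

A->C, B->CBC, C->AB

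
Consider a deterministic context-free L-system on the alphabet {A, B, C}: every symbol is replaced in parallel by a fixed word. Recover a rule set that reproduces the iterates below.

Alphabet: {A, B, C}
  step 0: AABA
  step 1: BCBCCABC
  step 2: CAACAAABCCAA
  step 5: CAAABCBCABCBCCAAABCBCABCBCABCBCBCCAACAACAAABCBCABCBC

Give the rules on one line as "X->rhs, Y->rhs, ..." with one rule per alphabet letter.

A->BC, B->CA, C->A

  step 1 ⇒ step 2: BCBCCABC ⇒ CA·A·CA·A·A·BC·CA·A
    A ↦ BC
    B ↦ CA
    C ↦ A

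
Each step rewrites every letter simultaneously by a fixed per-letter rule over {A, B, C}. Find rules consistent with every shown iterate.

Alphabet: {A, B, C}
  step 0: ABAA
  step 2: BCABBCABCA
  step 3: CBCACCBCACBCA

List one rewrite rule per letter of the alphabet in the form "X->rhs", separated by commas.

  step 2 ⇒ step 3: BCABBCABCA ⇒ C·B·CA·C·C·B·CA·C·B·CA
    A ↦ CA
    B ↦ C
    C ↦ B

A->CA, B->C, C->B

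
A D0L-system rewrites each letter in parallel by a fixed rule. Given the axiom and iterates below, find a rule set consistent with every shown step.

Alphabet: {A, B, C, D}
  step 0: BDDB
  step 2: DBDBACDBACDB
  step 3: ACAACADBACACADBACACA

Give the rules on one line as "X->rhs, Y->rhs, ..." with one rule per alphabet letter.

  step 2 ⇒ step 3: DBDBACDBACDB ⇒ AC·A·AC·A·DB·AC·AC·A·DB·AC·AC·A
    A ↦ DB
    B ↦ A
    C ↦ AC
    D ↦ AC

A->DB, B->A, C->AC, D->AC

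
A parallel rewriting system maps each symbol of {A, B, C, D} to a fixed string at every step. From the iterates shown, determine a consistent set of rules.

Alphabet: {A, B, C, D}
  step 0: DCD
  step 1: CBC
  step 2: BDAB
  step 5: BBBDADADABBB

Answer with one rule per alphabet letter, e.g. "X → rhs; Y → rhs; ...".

  step 1 ⇒ step 2: CBC ⇒ B·DA·B
    B ↦ DA
    C ↦ B
    A ↦ CC  (constrained at step 2)
  step 0 ⇒ step 1: DCD ⇒ C·B·C
    D ↦ C

A->CC, B->DA, C->B, D->C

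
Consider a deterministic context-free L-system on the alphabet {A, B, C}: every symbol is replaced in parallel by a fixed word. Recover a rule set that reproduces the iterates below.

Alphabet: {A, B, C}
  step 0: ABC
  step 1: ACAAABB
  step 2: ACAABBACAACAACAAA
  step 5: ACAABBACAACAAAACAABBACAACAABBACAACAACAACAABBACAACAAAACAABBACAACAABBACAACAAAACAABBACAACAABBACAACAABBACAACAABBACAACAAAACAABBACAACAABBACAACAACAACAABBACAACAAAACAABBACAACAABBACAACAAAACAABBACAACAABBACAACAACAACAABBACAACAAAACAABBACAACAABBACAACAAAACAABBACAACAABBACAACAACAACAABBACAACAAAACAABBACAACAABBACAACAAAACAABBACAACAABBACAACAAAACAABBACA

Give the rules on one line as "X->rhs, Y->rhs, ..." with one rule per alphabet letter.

A->ACA, B->A, C->ABB

  step 1 ⇒ step 2: ACAAABB ⇒ ACA·ABB·ACA·ACA·ACA·A·A
    A ↦ ACA
    B ↦ A
    C ↦ ABB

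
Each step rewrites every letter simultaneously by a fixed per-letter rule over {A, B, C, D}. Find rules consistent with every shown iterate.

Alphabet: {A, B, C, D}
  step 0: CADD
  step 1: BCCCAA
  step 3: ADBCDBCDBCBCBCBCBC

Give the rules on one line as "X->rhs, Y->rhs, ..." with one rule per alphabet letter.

A->CC, B->D, C->BC, D->A

  step 0 ⇒ step 1: CADD ⇒ BC·CC·A·A
    A ↦ CC
    C ↦ BC
    D ↦ A
    B ↦ D  (constrained at step 1)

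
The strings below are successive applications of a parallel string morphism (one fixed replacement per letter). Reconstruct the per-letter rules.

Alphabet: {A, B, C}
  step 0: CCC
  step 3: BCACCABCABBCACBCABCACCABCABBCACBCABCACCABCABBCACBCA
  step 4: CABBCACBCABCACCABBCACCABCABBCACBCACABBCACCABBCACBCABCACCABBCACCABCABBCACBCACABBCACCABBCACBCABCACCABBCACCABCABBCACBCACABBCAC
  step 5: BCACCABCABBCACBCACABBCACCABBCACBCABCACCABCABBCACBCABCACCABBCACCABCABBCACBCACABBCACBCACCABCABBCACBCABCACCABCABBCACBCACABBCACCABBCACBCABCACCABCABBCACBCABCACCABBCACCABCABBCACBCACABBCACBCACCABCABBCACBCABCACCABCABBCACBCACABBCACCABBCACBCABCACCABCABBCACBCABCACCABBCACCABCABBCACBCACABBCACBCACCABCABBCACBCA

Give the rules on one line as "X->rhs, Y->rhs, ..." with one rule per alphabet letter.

A->C, B->CAB, C->BCA

  step 4 ⇒ step 5: CABBCACBCABCACCABBCACCABCABBCACBCACABBCACCABBCACBCABCACCABBCACCABCABBCACBCACABBCACCABBCACBCABCACCABBCACCABCABBCACBCACABBCAC ⇒ BCA·C·CAB·CAB·BCA·C·BCA·CAB·BCA·C·CAB·BCA·C·BCA·BCA·C·CAB·CAB·BCA·C·BCA·BCA·C·CAB·BCA·C·CAB·CAB·BCA·C·BCA·CAB·BCA·C·BCA·C·CAB·CAB·BCA·C·BCA·BCA·C·CAB·CAB·BCA·C·BCA·CAB·BCA·C·CAB·BCA·C·BCA·BCA·C·CAB·CAB·BCA·C·BCA·BCA·C·CAB·BCA·C·CAB·CAB·BCA·C·BCA·CAB·BCA·C·BCA·C·CAB·CAB·BCA·C·BCA·BCA·C·CAB·CAB·BCA·C·BCA·CAB·BCA·C·CAB·BCA·C·BCA·BCA·C·CAB·CAB·BCA·C·BCA·BCA·C·CAB·BCA·C·CAB·CAB·BCA·C·BCA·CAB·BCA·C·BCA·C·CAB·CAB·BCA·C·BCA
    A ↦ C
    B ↦ CAB
    C ↦ BCA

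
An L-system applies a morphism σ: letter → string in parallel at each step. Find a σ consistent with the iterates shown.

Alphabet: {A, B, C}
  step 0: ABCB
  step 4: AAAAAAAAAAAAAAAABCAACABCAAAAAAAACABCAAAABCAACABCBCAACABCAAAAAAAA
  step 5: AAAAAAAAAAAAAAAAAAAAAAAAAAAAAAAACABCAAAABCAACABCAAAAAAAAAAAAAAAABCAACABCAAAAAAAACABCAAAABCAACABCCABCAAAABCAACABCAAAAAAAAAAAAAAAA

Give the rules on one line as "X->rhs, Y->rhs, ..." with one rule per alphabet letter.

A->AA, B->CA, C->BC

  step 4 ⇒ step 5: AAAAAAAAAAAAAAAABCAACABCAAAAAAAACABCAAAABCAACABCBCAACABCAAAAAAAA ⇒ AA·AA·AA·AA·AA·AA·AA·AA·AA·AA·AA·AA·AA·AA·AA·AA·CA·BC·AA·AA·BC·AA·CA·BC·AA·AA·AA·AA·AA·AA·AA·AA·BC·AA·CA·BC·AA·AA·AA·AA·CA·BC·AA·AA·BC·AA·CA·BC·CA·BC·AA·AA·BC·AA·CA·BC·AA·AA·AA·AA·AA·AA·AA·AA
    A ↦ AA
    B ↦ CA
    C ↦ BC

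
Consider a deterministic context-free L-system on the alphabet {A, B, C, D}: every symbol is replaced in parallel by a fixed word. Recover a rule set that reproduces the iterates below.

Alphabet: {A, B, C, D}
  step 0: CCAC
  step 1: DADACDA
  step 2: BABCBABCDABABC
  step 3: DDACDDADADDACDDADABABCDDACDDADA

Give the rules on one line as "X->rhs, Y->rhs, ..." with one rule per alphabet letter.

A->C, B->DDA, C->DA, D->BAB

  step 2 ⇒ step 3: BABCBABCDABABC ⇒ DDA·C·DDA·DA·DDA·C·DDA·DA·BAB·C·DDA·C·DDA·DA
    A ↦ C
    B ↦ DDA
    C ↦ DA
    D ↦ BAB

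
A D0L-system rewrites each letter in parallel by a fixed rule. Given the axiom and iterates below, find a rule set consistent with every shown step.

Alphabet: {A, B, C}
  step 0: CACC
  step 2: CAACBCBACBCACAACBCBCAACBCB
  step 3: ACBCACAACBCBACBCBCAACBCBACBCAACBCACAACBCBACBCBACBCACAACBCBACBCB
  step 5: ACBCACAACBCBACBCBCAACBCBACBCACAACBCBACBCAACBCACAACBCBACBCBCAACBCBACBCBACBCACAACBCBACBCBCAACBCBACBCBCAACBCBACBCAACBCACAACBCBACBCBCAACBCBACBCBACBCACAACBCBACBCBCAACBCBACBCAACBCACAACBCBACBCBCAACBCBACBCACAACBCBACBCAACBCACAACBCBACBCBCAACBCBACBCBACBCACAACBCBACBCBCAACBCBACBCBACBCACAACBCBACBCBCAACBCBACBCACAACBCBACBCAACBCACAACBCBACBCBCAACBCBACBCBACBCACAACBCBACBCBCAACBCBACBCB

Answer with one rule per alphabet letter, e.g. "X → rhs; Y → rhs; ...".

A->CA, B->CB, C->ACB

  step 2 ⇒ step 3: CAACBCBACBCACAACBCBCAACBCB ⇒ ACB·CA·CA·ACB·CB·ACB·CB·CA·ACB·CB·ACB·CA·ACB·CA·CA·ACB·CB·ACB·CB·ACB·CA·CA·ACB·CB·ACB·CB
    A ↦ CA
    B ↦ CB
    C ↦ ACB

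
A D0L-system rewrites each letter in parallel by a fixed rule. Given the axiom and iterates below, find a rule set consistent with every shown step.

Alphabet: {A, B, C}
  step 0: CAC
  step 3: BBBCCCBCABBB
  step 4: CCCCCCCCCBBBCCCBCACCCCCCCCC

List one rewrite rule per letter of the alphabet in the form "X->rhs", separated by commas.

A->CA, B->CCC, C->B

  step 3 ⇒ step 4: BBBCCCBCABBB ⇒ CCC·CCC·CCC·B·B·B·CCC·B·CA·CCC·CCC·CCC
    A ↦ CA
    B ↦ CCC
    C ↦ B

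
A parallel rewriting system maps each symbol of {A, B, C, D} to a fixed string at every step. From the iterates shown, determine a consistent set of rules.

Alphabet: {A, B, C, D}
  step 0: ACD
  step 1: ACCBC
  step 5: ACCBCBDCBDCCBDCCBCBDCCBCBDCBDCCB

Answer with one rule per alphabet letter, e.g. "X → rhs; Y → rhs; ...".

A->AC, B->D, C->CB, D->C

  step 0 ⇒ step 1: ACD ⇒ AC·CB·C
    A ↦ AC
    C ↦ CB
    D ↦ C
    B ↦ D  (constrained at step 1)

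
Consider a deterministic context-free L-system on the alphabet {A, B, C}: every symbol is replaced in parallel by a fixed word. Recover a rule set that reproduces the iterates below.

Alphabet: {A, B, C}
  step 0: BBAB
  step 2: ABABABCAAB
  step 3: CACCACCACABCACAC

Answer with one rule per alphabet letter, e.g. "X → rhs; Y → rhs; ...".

A->CA, B->C, C->AB

  step 2 ⇒ step 3: ABABABCAAB ⇒ CA·C·CA·C·CA·C·AB·CA·CA·C
    A ↦ CA
    B ↦ C
    C ↦ AB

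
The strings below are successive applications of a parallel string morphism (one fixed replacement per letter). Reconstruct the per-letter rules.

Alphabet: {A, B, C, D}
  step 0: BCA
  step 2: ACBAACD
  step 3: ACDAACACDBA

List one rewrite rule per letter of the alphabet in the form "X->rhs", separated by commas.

A->AC, B->A, C->D, D->BA

  step 2 ⇒ step 3: ACBAACD ⇒ AC·D·A·AC·AC·D·BA
    A ↦ AC
    B ↦ A
    C ↦ D
    D ↦ BA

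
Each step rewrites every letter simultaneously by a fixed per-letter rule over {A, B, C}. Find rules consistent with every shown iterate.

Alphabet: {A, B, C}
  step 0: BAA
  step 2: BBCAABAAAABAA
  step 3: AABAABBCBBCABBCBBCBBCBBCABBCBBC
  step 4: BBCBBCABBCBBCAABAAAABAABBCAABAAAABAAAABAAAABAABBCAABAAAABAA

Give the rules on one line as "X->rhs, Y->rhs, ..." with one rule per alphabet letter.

  step 3 ⇒ step 4: AABAABBCBBCABBCBBCBBCBBCABBCBBC ⇒ BBC·BBC·A·BBC·BBC·A·A·BAA·A·A·BAA·BBC·A·A·BAA·A·A·BAA·A·A·BAA·A·A·BAA·BBC·A·A·BAA·A·A·BAA
    A ↦ BBC
    B ↦ A
    C ↦ BAA

A->BBC, B->A, C->BAA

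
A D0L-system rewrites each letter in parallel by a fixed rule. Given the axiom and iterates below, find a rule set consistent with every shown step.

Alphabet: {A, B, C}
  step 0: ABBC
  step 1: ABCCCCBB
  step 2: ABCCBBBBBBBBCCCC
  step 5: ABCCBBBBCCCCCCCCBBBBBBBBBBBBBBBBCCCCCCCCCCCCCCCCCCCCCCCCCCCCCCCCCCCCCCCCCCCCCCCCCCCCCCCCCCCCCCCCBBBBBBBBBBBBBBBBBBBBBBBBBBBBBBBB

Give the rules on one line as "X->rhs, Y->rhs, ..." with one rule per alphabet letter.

A->AB, B->CC, C->BB

  step 1 ⇒ step 2: ABCCCCBB ⇒ AB·CC·BB·BB·BB·BB·CC·CC
    A ↦ AB
    B ↦ CC
    C ↦ BB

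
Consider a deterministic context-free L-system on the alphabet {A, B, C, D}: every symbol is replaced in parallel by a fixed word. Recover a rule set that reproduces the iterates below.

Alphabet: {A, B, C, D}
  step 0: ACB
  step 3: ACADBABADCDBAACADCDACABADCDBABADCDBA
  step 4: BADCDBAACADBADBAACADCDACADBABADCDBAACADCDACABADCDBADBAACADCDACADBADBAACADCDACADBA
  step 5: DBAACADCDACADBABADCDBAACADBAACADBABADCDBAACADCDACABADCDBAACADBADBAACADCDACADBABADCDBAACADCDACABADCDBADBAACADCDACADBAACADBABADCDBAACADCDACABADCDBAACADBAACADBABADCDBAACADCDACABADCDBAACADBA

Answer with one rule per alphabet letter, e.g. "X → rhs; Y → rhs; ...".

  step 4 ⇒ step 5: BADCDBAACADBADBAACADCDACADBABADCDBAACADCDACABADCDBADBAACADCDACADBADBAACADCDACADBA ⇒ D·BA·ACA·DCD·ACA·D·BA·BA·DCD·BA·ACA·D·BA·ACA·D·BA·BA·DCD·BA·ACA·DCD·ACA·BA·DCD·BA·ACA·D·BA·D·BA·ACA·DCD·ACA·D·BA·BA·DCD·BA·ACA·DCD·ACA·BA·DCD·BA·D·BA·ACA·DCD·ACA·D·BA·ACA·D·BA·BA·DCD·BA·ACA·DCD·ACA·BA·DCD·BA·ACA·D·BA·ACA·D·BA·BA·DCD·BA·ACA·DCD·ACA·BA·DCD·BA·ACA·D·BA
    A ↦ BA
    B ↦ D
    C ↦ DCD
    D ↦ ACA

A->BA, B->D, C->DCD, D->ACA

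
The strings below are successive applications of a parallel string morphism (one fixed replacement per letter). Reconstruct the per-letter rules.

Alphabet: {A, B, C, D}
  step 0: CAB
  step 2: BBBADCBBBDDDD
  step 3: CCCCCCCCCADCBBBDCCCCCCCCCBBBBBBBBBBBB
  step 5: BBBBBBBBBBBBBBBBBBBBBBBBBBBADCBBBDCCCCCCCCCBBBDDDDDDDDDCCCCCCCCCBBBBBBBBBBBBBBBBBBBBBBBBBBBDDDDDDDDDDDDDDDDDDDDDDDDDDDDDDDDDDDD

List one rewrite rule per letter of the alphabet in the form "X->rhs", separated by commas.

A->ADC, B->CCC, C->D, D->BBB

  step 2 ⇒ step 3: BBBADCBBBDDDD ⇒ CCC·CCC·CCC·ADC·BBB·D·CCC·CCC·CCC·BBB·BBB·BBB·BBB
    A ↦ ADC
    B ↦ CCC
    C ↦ D
    D ↦ BBB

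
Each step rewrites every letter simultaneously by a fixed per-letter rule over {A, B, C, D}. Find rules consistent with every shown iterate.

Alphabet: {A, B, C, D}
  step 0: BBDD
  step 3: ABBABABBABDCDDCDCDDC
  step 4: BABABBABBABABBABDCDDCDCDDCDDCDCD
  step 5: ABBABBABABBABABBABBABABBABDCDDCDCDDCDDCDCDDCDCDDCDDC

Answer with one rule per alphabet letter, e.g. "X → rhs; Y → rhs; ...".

  step 4 ⇒ step 5: BABABBABBABABBABDCDDCDCDDCDDCDCD ⇒ AB·B·AB·B·AB·AB·B·AB·AB·B·AB·B·AB·AB·B·AB·DC·D·DC·DC·D·DC·D·DC·DC·D·DC·DC·D·DC·D·DC
    A ↦ B
    B ↦ AB
    C ↦ D
    D ↦ DC

A->B, B->AB, C->D, D->DC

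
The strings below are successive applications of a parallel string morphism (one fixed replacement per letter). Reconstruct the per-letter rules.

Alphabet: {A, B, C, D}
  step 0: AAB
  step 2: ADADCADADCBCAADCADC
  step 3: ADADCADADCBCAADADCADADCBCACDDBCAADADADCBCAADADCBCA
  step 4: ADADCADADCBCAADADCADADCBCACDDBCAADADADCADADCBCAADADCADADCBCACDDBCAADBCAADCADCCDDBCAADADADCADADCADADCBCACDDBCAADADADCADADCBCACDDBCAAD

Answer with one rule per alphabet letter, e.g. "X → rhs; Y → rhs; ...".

  step 3 ⇒ step 4: ADADCADADCBCAADADCADADCBCACDDBCAADADADCBCAADADCBCA ⇒ AD·ADC·AD·ADC·BCA·AD·ADC·AD·ADC·BCA·CDD·BCA·AD·AD·ADC·AD·ADC·BCA·AD·ADC·AD·ADC·BCA·CDD·BCA·AD·BCA·ADC·ADC·CDD·BCA·AD·AD·ADC·AD·ADC·AD·ADC·BCA·CDD·BCA·AD·AD·ADC·AD·ADC·BCA·CDD·BCA·AD
    A ↦ AD
    B ↦ CDD
    C ↦ BCA
    D ↦ ADC

A->AD, B->CDD, C->BCA, D->ADC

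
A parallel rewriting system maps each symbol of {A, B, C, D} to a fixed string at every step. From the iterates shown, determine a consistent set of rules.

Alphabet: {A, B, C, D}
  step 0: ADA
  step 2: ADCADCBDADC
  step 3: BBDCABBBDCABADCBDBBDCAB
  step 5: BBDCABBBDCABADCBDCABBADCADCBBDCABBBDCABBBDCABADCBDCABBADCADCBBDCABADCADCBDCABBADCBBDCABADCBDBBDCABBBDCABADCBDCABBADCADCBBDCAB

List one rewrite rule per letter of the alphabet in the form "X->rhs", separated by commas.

A->B, B->ADC, C->CAB, D->BD

  step 2 ⇒ step 3: ADCADCBDADC ⇒ B·BD·CAB·B·BD·CAB·ADC·BD·B·BD·CAB
    A ↦ B
    B ↦ ADC
    C ↦ CAB
    D ↦ BD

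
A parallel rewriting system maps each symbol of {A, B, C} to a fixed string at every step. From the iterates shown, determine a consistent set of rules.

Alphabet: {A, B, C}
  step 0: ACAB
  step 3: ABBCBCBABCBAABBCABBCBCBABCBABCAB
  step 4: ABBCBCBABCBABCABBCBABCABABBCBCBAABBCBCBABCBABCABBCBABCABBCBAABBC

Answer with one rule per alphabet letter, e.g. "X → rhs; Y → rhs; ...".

A->AB, B->BC, C->BA

  step 3 ⇒ step 4: ABBCBCBABCBAABBCABBCBCBABCBABCAB ⇒ AB·BC·BC·BA·BC·BA·BC·AB·BC·BA·BC·AB·AB·BC·BC·BA·AB·BC·BC·BA·BC·BA·BC·AB·BC·BA·BC·AB·BC·BA·AB·BC
    A ↦ AB
    B ↦ BC
    C ↦ BA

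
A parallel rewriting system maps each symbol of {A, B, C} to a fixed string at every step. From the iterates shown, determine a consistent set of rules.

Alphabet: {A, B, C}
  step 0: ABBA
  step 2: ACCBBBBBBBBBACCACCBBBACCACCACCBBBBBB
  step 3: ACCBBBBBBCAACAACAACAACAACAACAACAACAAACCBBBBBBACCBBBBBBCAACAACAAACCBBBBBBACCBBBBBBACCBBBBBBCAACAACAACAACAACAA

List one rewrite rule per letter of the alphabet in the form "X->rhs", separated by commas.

  step 2 ⇒ step 3: ACCBBBBBBBBBACCACCBBBACCACCACCBBBBBB ⇒ ACC·BBB·BBB·CAA·CAA·CAA·CAA·CAA·CAA·CAA·CAA·CAA·ACC·BBB·BBB·ACC·BBB·BBB·CAA·CAA·CAA·ACC·BBB·BBB·ACC·BBB·BBB·ACC·BBB·BBB·CAA·CAA·CAA·CAA·CAA·CAA
    A ↦ ACC
    B ↦ CAA
    C ↦ BBB

A->ACC, B->CAA, C->BBB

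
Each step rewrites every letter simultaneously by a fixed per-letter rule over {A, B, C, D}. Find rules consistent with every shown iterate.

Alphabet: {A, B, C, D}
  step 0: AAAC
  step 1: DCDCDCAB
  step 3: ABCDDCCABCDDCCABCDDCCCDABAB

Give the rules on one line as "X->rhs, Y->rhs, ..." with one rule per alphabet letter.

  step 0 ⇒ step 1: AAAC ⇒ DC·DC·DC·AB
    A ↦ DC
    C ↦ AB
    B ↦ C  (constrained at step 1)
    D ↦ CD  (constrained at step 1)

A->DC, B->C, C->AB, D->CD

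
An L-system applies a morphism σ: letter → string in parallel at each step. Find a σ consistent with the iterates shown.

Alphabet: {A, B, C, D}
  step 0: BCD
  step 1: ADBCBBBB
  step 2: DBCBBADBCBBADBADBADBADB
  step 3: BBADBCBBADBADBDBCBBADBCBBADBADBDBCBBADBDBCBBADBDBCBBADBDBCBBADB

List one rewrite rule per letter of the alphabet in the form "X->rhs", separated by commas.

A->DBC, B->ADB, C->CBB, D->BB

  step 2 ⇒ step 3: DBCBBADBCBBADBADBADBADB ⇒ BB·ADB·CBB·ADB·ADB·DBC·BB·ADB·CBB·ADB·ADB·DBC·BB·ADB·DBC·BB·ADB·DBC·BB·ADB·DBC·BB·ADB
    A ↦ DBC
    B ↦ ADB
    C ↦ CBB
    D ↦ BB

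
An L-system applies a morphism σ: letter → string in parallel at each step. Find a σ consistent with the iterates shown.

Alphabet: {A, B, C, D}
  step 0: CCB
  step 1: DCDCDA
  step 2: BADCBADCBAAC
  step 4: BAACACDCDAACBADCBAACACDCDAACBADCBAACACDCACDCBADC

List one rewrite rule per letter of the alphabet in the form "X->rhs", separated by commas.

  step 1 ⇒ step 2: DCDCDA ⇒ BA·DC·BA·DC·BA·AC
    A ↦ AC
    C ↦ DC
    D ↦ BA
  step 0 ⇒ step 1: CCB ⇒ DC·DC·DA
    B ↦ DA

A->AC, B->DA, C->DC, D->BA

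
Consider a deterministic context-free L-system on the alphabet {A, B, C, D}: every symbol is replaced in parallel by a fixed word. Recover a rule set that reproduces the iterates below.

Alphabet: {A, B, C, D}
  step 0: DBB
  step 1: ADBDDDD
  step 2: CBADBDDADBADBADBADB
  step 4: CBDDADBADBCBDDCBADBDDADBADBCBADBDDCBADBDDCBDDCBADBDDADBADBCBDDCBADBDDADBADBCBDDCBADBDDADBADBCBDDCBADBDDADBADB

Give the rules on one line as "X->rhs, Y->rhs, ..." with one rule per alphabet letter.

A->CB, B->DD, C->CB, D->ADB

  step 1 ⇒ step 2: ADBDDDD ⇒ CB·ADB·DD·ADB·ADB·ADB·ADB
    A ↦ CB
    B ↦ DD
    D ↦ ADB
    C ↦ CB  (constrained at step 2)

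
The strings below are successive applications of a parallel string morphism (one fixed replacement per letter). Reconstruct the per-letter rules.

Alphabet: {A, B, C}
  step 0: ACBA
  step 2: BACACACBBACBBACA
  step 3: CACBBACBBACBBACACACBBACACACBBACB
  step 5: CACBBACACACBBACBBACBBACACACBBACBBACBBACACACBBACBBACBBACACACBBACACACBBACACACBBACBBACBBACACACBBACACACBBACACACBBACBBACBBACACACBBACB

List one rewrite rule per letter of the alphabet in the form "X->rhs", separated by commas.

  step 2 ⇒ step 3: BACACACBBACBBACA ⇒ CA·CB·BA·CB·BA·CB·BA·CA·CA·CB·BA·CA·CA·CB·BA·CB
    A ↦ CB
    B ↦ CA
    C ↦ BA

A->CB, B->CA, C->BA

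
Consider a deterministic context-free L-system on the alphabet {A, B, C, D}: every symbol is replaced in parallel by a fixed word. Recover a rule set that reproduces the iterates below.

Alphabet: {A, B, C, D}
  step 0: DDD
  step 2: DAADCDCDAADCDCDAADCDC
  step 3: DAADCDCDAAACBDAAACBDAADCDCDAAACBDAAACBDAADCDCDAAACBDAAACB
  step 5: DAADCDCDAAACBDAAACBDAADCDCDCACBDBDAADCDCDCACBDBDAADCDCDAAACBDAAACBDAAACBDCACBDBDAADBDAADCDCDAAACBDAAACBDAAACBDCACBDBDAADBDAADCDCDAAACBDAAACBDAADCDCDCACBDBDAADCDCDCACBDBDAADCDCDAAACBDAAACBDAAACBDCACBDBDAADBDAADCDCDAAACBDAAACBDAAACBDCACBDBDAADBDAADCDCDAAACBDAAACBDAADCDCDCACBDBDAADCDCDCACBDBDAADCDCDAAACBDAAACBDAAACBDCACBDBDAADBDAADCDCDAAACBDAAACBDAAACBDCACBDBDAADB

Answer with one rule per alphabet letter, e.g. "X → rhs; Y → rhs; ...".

A->DC, B->DB, C->ACB, D->DAA

  step 2 ⇒ step 3: DAADCDCDAADCDCDAADCDC ⇒ DAA·DC·DC·DAA·ACB·DAA·ACB·DAA·DC·DC·DAA·ACB·DAA·ACB·DAA·DC·DC·DAA·ACB·DAA·ACB
    A ↦ DC
    C ↦ ACB
    D ↦ DAA
    B ↦ DB  (constrained at step 3)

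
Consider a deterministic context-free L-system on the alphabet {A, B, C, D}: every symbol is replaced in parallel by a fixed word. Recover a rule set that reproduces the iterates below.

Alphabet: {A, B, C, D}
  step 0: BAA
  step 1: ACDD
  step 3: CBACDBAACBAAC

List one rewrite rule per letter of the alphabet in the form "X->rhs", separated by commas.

  step 0 ⇒ step 1: BAA ⇒ AC·D·D
    A ↦ D
    B ↦ AC
    C ↦ BA  (constrained at step 1)
    D ↦ CB  (constrained at step 1)

A->D, B->AC, C->BA, D->CB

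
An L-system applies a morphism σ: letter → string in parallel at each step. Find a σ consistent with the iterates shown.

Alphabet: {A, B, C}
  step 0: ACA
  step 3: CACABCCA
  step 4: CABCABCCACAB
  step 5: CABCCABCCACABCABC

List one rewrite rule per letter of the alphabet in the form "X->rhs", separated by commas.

  step 4 ⇒ step 5: CABCABCCACAB ⇒ CA·B·C·CA·B·C·CA·CA·B·CA·B·C
    A ↦ B
    B ↦ C
    C ↦ CA

A->B, B->C, C->CA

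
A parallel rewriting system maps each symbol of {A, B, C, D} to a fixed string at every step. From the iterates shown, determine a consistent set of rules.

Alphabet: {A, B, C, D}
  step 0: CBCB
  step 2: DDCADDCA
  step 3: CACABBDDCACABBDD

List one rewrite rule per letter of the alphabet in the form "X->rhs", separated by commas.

  step 2 ⇒ step 3: DDCADDCA ⇒ CA·CA·BB·DD·CA·CA·BB·DD
    A ↦ DD
    C ↦ BB
    D ↦ CA
    B ↦ D  (constrained at step 0)

A->DD, B->D, C->BB, D->CA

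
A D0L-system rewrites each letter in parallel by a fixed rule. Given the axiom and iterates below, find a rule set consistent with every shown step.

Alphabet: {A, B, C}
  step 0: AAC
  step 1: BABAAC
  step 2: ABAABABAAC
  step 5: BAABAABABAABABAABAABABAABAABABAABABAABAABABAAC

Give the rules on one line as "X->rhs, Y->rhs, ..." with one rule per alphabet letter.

  step 1 ⇒ step 2: BABAAC ⇒ A·BA·A·BA·BA·AC
    A ↦ BA
    B ↦ A
    C ↦ AC

A->BA, B->A, C->AC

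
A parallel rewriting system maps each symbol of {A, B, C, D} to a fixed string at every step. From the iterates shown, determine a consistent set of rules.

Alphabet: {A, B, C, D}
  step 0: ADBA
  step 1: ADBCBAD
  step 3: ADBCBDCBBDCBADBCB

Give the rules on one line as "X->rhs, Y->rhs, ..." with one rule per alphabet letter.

A->AD, B->CB, C->D, D->B

  step 0 ⇒ step 1: ADBA ⇒ AD·B·CB·AD
    A ↦ AD
    B ↦ CB
    D ↦ B
    C ↦ D  (constrained at step 1)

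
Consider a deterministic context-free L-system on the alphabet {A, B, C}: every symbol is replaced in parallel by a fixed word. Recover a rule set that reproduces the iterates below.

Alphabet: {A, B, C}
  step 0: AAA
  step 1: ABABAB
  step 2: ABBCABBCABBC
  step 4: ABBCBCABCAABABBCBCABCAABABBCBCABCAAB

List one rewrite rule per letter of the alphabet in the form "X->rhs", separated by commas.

A->AB, B->BC, C->A

  step 1 ⇒ step 2: ABABAB ⇒ AB·BC·AB·BC·AB·BC
    A ↦ AB
    B ↦ BC
    C ↦ A  (constrained at step 2)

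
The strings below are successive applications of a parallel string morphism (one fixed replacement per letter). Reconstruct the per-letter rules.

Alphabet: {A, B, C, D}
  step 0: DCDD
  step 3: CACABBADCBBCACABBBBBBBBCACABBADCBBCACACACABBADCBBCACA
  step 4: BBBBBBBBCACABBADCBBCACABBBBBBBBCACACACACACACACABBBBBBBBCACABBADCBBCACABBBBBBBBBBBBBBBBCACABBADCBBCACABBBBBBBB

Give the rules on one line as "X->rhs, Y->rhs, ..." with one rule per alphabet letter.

  step 3 ⇒ step 4: CACABBADCBBCACABBBBBBBBCACABBADCBBCACACACABBADCBBCACA ⇒ BB·BB·BB·BB·CA·CA·BB·ADC·BB·CA·CA·BB·BB·BB·BB·CA·CA·CA·CA·CA·CA·CA·CA·BB·BB·BB·BB·CA·CA·BB·ADC·BB·CA·CA·BB·BB·BB·BB·BB·BB·BB·BB·CA·CA·BB·ADC·BB·CA·CA·BB·BB·BB·BB
    A ↦ BB
    B ↦ CA
    C ↦ BB
    D ↦ ADC

A->BB, B->CA, C->BB, D->ADC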